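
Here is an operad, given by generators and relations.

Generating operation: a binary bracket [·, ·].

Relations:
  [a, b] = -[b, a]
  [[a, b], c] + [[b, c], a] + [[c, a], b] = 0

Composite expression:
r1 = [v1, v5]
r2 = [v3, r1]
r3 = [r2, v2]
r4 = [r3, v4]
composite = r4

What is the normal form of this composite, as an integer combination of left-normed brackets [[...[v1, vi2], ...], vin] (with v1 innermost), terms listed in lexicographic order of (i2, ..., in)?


-[[[[v1, v5], v3], v2], v4]


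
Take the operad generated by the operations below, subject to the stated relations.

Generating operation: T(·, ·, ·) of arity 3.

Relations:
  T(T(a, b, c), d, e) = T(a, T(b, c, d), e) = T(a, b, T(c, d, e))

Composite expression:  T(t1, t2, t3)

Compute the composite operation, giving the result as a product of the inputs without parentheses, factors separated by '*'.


t1 * t2 * t3

All parenthesizations of T agree; list the t-inputs left to right.
T(t1, t2, t3) collapses to t1 * t2 * t3


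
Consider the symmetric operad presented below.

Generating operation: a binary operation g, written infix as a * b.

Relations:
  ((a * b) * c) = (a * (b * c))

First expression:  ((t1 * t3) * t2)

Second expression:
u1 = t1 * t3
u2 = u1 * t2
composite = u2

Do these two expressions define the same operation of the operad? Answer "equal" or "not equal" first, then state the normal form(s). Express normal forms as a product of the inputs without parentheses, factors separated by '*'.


In normal form, the first expression is t1 * t3 * t2
In normal form, the second expression is t1 * t3 * t2
The normal forms match — equal.

equal: each reduces to t1 * t3 * t2


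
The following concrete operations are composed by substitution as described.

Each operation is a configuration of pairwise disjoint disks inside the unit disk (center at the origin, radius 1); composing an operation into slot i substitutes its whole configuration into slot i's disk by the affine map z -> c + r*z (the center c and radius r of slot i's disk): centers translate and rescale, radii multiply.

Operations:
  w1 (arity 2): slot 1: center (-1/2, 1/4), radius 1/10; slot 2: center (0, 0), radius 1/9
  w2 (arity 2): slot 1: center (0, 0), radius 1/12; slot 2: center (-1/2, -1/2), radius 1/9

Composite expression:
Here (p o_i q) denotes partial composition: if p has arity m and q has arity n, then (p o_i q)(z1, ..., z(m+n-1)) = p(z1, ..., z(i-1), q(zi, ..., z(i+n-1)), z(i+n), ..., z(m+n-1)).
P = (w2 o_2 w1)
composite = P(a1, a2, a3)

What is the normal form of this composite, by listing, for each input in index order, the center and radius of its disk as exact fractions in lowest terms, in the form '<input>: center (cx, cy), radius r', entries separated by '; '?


a1: center (0, 0), radius 1/12; a2: center (-5/9, -17/36), radius 1/90; a3: center (-1/2, -1/2), radius 1/81

Affine substitution under w2: radii multiply and a-centers shift.
a1 passes through 1 substitution, ending at center (0, 0), radius 1/12
a2 passes through 2 substitutions, ending at center (-5/9, -17/36), radius 1/90
a3 passes through 2 substitutions, ending at center (-1/2, -1/2), radius 1/81


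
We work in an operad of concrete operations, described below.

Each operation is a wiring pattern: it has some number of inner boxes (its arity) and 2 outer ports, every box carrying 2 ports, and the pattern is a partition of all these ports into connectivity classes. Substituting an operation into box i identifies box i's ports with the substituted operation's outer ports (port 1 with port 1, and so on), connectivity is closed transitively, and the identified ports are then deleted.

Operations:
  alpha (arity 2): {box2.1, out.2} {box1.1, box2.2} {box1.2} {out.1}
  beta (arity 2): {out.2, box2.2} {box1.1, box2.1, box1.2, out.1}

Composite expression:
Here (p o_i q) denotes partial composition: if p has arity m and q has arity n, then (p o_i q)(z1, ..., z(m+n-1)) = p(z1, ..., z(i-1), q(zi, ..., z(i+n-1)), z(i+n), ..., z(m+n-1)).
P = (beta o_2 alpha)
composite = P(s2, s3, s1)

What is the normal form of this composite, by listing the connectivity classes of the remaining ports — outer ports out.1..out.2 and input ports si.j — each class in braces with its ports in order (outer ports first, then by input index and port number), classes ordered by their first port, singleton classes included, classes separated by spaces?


{out.1, s2.1, s2.2} {out.2, s1.1} {s1.2, s3.1} {s3.2}

After gluing at beta, chains via deleted ports link the s-ports.
the subtree at alpha composes to {out.1} {out.2, s1.1} {s1.2, s3.1} {s3.2} on (s3, s1); out.j = own outer ports
the subtree at beta composes to {out.1, s2.1, s2.2} {out.2, s1.1} {s1.2, s3.1} {s3.2} on (s2, s3, s1); out.j = own outer ports


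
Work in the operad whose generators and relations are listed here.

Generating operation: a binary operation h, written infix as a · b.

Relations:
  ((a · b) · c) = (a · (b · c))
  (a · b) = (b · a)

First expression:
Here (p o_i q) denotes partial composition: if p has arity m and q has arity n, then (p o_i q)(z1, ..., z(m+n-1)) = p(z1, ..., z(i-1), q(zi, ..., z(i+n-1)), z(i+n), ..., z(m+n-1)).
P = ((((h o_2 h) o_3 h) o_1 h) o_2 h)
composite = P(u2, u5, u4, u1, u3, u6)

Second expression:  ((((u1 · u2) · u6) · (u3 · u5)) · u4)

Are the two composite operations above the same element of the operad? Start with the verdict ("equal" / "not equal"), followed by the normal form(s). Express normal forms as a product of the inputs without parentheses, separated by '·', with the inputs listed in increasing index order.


equal; the common form is u1 · u2 · u3 · u4 · u5 · u6


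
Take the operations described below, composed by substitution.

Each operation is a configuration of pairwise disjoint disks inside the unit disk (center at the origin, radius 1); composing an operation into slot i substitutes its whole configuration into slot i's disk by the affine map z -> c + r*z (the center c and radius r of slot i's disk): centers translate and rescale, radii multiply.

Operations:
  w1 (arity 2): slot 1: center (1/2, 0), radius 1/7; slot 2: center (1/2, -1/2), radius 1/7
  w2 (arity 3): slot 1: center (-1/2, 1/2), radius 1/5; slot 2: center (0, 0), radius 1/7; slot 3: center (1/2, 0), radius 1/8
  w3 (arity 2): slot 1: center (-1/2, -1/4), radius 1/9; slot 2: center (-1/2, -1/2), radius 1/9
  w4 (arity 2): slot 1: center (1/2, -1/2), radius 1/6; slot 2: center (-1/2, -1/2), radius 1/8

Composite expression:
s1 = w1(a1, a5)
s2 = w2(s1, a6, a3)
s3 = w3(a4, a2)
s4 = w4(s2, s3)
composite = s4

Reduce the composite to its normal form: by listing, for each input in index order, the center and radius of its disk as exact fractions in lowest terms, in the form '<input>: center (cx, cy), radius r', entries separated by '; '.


a1: center (13/30, -5/12), radius 1/210; a2: center (-9/16, -9/16), radius 1/72; a3: center (7/12, -1/2), radius 1/48; a4: center (-9/16, -17/32), radius 1/72; a5: center (13/30, -13/30), radius 1/210; a6: center (1/2, -1/2), radius 1/42

Below w4, radii multiply path by path; the a-disk centers shift.
input a1: applying the 3 nested substitutions gives center (13/30, -5/12), radius 1/210
input a5: applying the 3 nested substitutions gives center (13/30, -13/30), radius 1/210
input a6: applying the 2 nested substitutions gives center (1/2, -1/2), radius 1/42
input a3: applying the 2 nested substitutions gives center (7/12, -1/2), radius 1/48
input a4: applying the 2 nested substitutions gives center (-9/16, -17/32), radius 1/72
input a2: applying the 2 nested substitutions gives center (-9/16, -9/16), radius 1/72


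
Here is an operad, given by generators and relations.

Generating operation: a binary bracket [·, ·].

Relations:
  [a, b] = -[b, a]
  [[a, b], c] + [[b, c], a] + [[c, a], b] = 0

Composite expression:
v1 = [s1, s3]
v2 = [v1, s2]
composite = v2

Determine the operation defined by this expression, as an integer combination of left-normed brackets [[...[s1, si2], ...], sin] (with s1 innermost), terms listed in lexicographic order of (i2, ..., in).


Skip Jacobi rewriting: expand, keep s1-initial words, read off terms.
Composite bracket: [[s1, s3], s2]
The bracket unfolds into 4 signed words via [a, b] = ab - ba (2^2 = 4).
Collect the words opening with s1:
  s1s3s2 appears with sign +1, giving the term +[[s1, s3], s2]

[[s1, s3], s2]


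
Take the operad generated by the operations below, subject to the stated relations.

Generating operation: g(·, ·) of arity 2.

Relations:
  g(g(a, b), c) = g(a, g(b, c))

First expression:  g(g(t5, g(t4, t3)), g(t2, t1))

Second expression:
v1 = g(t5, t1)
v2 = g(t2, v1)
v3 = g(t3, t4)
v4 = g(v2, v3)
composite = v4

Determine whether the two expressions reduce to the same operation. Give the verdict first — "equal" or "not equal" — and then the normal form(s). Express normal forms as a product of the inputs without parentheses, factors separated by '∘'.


not equal; first: t5 ∘ t4 ∘ t3 ∘ t2 ∘ t1; second: t2 ∘ t5 ∘ t1 ∘ t3 ∘ t4

Reducing the first expression gives t5 ∘ t4 ∘ t3 ∘ t2 ∘ t1
Reducing the second expression gives t2 ∘ t5 ∘ t1 ∘ t3 ∘ t4
Distinct normal forms: not equal.


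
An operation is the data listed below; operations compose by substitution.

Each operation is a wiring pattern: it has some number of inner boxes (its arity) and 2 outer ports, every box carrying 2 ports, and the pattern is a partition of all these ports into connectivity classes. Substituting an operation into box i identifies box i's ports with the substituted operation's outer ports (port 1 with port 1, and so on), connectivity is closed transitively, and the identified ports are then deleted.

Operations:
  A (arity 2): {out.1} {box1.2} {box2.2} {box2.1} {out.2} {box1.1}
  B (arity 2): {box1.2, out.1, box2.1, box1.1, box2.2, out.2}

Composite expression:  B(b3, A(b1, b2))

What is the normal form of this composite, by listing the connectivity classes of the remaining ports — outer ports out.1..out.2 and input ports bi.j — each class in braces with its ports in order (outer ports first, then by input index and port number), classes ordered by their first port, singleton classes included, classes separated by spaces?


{out.1, out.2, b3.1, b3.2} {b1.1} {b1.2} {b2.1} {b2.2}

Two ports join when wires chain via B-identified ports.
composing A on (b1, b2), with out.j its own outer ports: {out.1} {out.2} {b1.1} {b1.2} {b2.1} {b2.2}
composing B on (b3, b1, b2), with out.j its own outer ports: {out.1, out.2, b3.1, b3.2} {b1.1} {b1.2} {b2.1} {b2.2}


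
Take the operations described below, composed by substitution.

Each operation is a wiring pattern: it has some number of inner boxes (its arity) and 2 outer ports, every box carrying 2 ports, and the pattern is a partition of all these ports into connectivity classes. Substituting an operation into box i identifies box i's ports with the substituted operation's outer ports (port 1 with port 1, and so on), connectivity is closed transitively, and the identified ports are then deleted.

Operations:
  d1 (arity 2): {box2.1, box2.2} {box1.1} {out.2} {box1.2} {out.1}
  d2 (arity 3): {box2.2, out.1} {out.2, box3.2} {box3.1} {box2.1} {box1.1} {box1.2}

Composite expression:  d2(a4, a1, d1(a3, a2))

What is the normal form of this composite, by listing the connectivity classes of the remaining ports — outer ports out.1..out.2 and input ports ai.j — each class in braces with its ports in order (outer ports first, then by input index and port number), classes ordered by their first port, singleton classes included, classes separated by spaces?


{out.1, a1.2} {out.2} {a1.1} {a2.1, a2.2} {a3.1} {a3.2} {a4.1} {a4.2}

Connectivity passes through glued d2-boundaries; trace each wire chain.
the subtree at d1 composes to {out.1} {out.2} {a2.1, a2.2} {a3.1} {a3.2} on (a3, a2); out.j = own outer ports
the subtree at d2 composes to {out.1, a1.2} {out.2} {a1.1} {a2.1, a2.2} {a3.1} {a3.2} {a4.1} {a4.2} on (a4, a1, a3, a2); out.j = own outer ports


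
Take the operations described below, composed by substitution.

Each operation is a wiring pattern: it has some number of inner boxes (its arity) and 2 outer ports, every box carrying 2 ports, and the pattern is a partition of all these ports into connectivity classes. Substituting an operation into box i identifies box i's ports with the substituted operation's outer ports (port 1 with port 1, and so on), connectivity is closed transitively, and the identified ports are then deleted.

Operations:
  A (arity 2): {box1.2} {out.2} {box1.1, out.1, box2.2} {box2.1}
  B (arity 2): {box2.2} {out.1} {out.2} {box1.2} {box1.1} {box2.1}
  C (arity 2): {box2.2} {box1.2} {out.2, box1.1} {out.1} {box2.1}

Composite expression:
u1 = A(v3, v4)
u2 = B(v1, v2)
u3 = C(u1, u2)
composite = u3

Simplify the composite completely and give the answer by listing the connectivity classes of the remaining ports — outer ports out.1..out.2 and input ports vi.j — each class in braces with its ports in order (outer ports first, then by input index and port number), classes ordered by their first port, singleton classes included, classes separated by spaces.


Treat the ports identified at C as solder joints: merge, then drop.
composing A on (v3, v4), with out.j its own outer ports: {out.1, v3.1, v4.2} {out.2} {v3.2} {v4.1}
composing B on (v1, v2), with out.j its own outer ports: {out.1} {out.2} {v1.1} {v1.2} {v2.1} {v2.2}
composing C on (v3, v4, v1, v2), with out.j its own outer ports: {out.1} {out.2, v3.1, v4.2} {v1.1} {v1.2} {v2.1} {v2.2} {v3.2} {v4.1}

{out.1} {out.2, v3.1, v4.2} {v1.1} {v1.2} {v2.1} {v2.2} {v3.2} {v4.1}


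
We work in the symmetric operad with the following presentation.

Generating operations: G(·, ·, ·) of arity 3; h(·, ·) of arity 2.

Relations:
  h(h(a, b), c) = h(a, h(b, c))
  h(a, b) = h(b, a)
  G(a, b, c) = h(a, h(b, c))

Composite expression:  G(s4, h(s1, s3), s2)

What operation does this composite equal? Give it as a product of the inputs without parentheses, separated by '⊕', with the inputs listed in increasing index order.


Both nesting and order wash out for G; what remains is which s's occur.
h(s1, s3) collapses to s1 ⊕ s3
G(s4, h(s1, s3), s2) collapses to s4 ⊕ s1 ⊕ s3 ⊕ s2
rearranged into index order: s1 ⊕ s2 ⊕ s3 ⊕ s4

s1 ⊕ s2 ⊕ s3 ⊕ s4


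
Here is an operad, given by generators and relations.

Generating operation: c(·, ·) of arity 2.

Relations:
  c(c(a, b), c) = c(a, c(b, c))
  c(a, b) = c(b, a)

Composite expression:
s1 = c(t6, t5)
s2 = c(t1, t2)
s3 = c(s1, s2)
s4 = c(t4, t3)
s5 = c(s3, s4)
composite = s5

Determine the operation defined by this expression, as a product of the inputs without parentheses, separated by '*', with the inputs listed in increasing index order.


Any arrangement under c is one operation, so sort the t-inputs.
c(t6, t5) reduces to t6 * t5
c(t1, t2) reduces to t1 * t2
c(c(t6, t5), c(t1, t2)) reduces to t6 * t5 * t1 * t2
c(t4, t3) reduces to t4 * t3
c(c(c(t6, t5), c(t1, t2)), c(t4, t3)) reduces to t6 * t5 * t1 * t2 * t4 * t3
rearranged into index order: t1 * t2 * t3 * t4 * t5 * t6

t1 * t2 * t3 * t4 * t5 * t6


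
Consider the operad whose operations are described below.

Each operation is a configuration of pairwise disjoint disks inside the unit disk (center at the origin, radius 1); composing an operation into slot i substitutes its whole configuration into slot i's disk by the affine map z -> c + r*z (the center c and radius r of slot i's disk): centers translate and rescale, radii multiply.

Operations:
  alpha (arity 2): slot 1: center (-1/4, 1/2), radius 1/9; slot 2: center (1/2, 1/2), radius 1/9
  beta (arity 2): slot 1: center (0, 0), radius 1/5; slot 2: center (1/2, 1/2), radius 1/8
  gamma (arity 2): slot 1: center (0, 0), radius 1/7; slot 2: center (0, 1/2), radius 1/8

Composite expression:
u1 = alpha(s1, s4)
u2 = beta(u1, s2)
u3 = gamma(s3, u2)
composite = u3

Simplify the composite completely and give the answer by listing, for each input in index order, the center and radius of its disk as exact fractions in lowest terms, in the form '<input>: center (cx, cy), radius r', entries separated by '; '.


Nesting under gamma composes maps z -> c + r*z down each s-path.
input s3: composing its 1 substitution step yields center (0, 0), radius 1/7
input s1: composing its 3 substitution steps yields center (-1/160, 41/80), radius 1/360
input s4: composing its 3 substitution steps yields center (1/80, 41/80), radius 1/360
input s2: composing its 2 substitution steps yields center (1/16, 9/16), radius 1/64

s1: center (-1/160, 41/80), radius 1/360; s2: center (1/16, 9/16), radius 1/64; s3: center (0, 0), radius 1/7; s4: center (1/80, 41/80), radius 1/360


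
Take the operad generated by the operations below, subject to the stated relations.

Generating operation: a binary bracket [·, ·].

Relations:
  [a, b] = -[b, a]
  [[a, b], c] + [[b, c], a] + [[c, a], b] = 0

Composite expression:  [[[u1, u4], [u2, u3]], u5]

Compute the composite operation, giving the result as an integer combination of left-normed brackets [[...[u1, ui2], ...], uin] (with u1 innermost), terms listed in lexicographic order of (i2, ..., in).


Expand each bracket as ab - ba; the u1-initial words give the coefficients.
Composite bracket: [[[u1, u4], [u2, u3]], u5]
Each bracket splits as ab - ba, giving 16 signed words (2^4 = 16).
The u1-initial words carry the normal form:
  from u1u4u2u3u5, sign +1: term +[[[[u1, u4], u2], u3], u5]
  from u1u4u3u2u5, sign -1: term -[[[[u1, u4], u3], u2], u5]

[[[[u1, u4], u2], u3], u5] - [[[[u1, u4], u3], u2], u5]


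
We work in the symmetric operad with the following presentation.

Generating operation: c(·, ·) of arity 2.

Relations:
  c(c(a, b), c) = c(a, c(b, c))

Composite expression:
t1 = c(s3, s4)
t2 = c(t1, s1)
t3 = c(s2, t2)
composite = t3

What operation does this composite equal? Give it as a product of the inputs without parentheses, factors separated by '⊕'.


Under associativity of c, the answer is the s's in reading order.
c(s3, s4) linearizes to s3 ⊕ s4
c(c(s3, s4), s1) linearizes to s3 ⊕ s4 ⊕ s1
c(s2, c(c(s3, s4), s1)) linearizes to s2 ⊕ s3 ⊕ s4 ⊕ s1

s2 ⊕ s3 ⊕ s4 ⊕ s1


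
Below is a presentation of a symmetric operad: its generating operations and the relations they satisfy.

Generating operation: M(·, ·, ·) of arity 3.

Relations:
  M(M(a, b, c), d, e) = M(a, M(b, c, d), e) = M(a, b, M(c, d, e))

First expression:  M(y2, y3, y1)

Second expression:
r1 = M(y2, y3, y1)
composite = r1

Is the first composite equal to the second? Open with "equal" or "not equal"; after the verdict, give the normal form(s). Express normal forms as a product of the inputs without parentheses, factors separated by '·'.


The first expression reduces to y2 · y3 · y1
The second expression reduces to y2 · y3 · y1
One common form — equal.

equal; both compose to y2 · y3 · y1


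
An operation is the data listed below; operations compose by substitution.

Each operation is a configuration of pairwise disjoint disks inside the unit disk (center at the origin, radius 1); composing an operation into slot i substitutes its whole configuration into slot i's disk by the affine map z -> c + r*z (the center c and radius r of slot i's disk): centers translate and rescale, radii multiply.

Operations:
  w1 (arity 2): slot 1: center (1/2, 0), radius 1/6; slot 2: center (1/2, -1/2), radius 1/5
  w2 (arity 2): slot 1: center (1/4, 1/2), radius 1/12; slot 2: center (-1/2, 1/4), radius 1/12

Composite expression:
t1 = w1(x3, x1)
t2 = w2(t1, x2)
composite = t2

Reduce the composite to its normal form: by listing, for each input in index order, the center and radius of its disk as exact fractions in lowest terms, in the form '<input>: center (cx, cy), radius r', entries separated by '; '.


x1: center (7/24, 11/24), radius 1/60; x2: center (-1/2, 1/4), radius 1/12; x3: center (7/24, 1/2), radius 1/72

Nesting under w2 composes maps z -> c + r*z down each x-path.
x3: after 2 affine steps, its disk has center (7/24, 1/2), radius 1/72
x1: after 2 affine steps, its disk has center (7/24, 11/24), radius 1/60
x2: after 1 affine step, its disk has center (-1/2, 1/4), radius 1/12


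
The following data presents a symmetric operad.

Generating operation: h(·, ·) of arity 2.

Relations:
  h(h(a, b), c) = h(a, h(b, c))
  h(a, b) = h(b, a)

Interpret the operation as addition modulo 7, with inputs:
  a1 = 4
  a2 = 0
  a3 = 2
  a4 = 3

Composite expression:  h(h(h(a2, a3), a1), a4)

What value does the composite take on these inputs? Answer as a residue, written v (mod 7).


2 (mod 7)

h(a2, a3) = 2
h(h(a2, a3), a1) = 6
h(h(h(a2, a3), a1), a4) = 2


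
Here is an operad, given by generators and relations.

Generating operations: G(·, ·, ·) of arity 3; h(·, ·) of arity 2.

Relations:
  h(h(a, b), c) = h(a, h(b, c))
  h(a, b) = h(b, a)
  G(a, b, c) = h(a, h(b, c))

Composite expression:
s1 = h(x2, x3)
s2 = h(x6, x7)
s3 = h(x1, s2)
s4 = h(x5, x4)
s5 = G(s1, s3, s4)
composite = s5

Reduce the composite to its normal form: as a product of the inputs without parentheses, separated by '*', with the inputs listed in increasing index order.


x1 * x2 * x3 * x4 * x5 * x6 * x7

Reordering under G is free, so list the x-inputs canonically.
h(x2, x3) spells out as x2 * x3
h(x6, x7) spells out as x6 * x7
h(x1, h(x6, x7)) spells out as x1 * x6 * x7
h(x5, x4) spells out as x5 * x4
G(h(x2, x3), h(x1, h(x6, x7)), h(x5, x4)) spells out as x2 * x3 * x1 * x6 * x7 * x5 * x4
rearranged into index order: x1 * x2 * x3 * x4 * x5 * x6 * x7


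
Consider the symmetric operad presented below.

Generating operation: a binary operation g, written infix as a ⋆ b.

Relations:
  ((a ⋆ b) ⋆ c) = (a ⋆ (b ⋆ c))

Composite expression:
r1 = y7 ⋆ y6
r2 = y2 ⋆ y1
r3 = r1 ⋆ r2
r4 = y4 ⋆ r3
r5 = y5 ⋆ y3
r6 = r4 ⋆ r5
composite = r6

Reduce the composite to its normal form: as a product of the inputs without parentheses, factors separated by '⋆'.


All parenthesizations of g agree; list the y-inputs left to right.
(y7 ⋆ y6) collapses to y7 ⋆ y6
(y2 ⋆ y1) collapses to y2 ⋆ y1
((y7 ⋆ y6) ⋆ (y2 ⋆ y1)) collapses to y7 ⋆ y6 ⋆ y2 ⋆ y1
(y4 ⋆ ((y7 ⋆ y6) ⋆ (y2 ⋆ y1))) collapses to y4 ⋆ y7 ⋆ y6 ⋆ y2 ⋆ y1
(y5 ⋆ y3) collapses to y5 ⋆ y3
((y4 ⋆ ((y7 ⋆ y6) ⋆ (y2 ⋆ y1))) ⋆ (y5 ⋆ y3)) collapses to y4 ⋆ y7 ⋆ y6 ⋆ y2 ⋆ y1 ⋆ y5 ⋆ y3

y4 ⋆ y7 ⋆ y6 ⋆ y2 ⋆ y1 ⋆ y5 ⋆ y3


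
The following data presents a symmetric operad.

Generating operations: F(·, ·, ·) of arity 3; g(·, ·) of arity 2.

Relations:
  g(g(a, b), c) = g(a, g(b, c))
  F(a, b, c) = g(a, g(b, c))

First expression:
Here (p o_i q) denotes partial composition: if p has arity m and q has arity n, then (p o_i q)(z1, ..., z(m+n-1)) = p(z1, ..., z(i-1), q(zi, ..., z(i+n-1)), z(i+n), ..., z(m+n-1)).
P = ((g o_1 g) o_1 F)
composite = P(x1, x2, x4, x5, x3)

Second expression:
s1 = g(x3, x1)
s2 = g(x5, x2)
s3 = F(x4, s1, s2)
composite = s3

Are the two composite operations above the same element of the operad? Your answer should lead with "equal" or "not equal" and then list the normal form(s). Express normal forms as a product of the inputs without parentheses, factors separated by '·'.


not equal: they reduce to x1 · x2 · x4 · x5 · x3 and x4 · x3 · x1 · x5 · x2

In normal form, the first expression is x1 · x2 · x4 · x5 · x3
In normal form, the second expression is x4 · x3 · x1 · x5 · x2
The forms do not match — not equal.


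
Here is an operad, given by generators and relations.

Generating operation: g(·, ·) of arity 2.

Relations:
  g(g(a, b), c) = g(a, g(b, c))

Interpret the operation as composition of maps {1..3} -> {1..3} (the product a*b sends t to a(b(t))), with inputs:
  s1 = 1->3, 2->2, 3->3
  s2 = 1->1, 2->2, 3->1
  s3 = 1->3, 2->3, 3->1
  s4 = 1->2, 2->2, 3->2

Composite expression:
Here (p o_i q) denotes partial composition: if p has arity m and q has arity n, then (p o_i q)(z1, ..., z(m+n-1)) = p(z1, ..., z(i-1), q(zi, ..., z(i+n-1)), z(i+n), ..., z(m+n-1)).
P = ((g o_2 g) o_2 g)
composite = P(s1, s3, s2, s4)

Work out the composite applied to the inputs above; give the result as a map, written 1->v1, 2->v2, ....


g(s3, s2) = 1->3, 2->3, 3->3
g(g(s3, s2), s4) = 1->3, 2->3, 3->3
g(s1, g(g(s3, s2), s4)) = 1->3, 2->3, 3->3

1->3, 2->3, 3->3


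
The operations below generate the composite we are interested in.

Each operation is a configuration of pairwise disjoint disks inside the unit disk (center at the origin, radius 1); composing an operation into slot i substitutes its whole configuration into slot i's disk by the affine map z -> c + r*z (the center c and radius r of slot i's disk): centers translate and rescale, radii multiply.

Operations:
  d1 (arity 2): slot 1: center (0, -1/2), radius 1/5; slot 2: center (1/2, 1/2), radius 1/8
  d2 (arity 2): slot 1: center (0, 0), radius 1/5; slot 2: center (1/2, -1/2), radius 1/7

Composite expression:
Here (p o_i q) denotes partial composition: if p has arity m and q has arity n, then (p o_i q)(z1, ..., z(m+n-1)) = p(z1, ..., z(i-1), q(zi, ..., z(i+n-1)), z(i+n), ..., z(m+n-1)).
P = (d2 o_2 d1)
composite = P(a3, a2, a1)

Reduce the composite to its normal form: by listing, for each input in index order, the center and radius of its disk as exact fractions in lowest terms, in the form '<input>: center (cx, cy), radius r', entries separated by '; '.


a1: center (4/7, -3/7), radius 1/56; a2: center (1/2, -4/7), radius 1/35; a3: center (0, 0), radius 1/5


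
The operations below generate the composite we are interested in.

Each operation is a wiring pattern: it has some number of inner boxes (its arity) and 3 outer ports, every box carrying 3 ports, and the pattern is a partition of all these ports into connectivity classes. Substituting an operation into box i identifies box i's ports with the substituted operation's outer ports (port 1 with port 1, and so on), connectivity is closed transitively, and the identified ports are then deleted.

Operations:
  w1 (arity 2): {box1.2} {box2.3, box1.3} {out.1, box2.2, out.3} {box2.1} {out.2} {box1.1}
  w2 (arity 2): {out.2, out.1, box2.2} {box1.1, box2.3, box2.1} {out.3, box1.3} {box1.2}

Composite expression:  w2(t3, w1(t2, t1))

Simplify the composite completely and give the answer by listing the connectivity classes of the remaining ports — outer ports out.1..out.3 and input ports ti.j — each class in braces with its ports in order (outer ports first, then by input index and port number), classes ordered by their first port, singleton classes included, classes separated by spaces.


Treat the ports identified at w2 as solder joints: merge, then drop.
after w1, the pattern on (t2, t1) reads {out.1, out.3, t1.2} {out.2} {t1.1} {t1.3, t2.3} {t2.1} {t2.2} (out.j = its outer ports)
after w2, the pattern on (t3, t2, t1) reads {out.1, out.2} {out.3, t3.3} {t1.1} {t1.2, t3.1} {t1.3, t2.3} {t2.1} {t2.2} {t3.2} (out.j = its outer ports)

{out.1, out.2} {out.3, t3.3} {t1.1} {t1.2, t3.1} {t1.3, t2.3} {t2.1} {t2.2} {t3.2}


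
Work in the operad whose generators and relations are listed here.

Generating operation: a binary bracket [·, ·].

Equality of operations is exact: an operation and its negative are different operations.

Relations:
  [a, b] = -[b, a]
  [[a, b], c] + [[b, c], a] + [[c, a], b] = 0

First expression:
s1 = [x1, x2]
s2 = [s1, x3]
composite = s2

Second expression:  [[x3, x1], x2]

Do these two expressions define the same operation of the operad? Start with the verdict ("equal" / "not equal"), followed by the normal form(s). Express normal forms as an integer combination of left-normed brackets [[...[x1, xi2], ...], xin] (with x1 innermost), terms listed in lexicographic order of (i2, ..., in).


not equal: they reduce to [[x1, x2], x3] and -[[x1, x3], x2]


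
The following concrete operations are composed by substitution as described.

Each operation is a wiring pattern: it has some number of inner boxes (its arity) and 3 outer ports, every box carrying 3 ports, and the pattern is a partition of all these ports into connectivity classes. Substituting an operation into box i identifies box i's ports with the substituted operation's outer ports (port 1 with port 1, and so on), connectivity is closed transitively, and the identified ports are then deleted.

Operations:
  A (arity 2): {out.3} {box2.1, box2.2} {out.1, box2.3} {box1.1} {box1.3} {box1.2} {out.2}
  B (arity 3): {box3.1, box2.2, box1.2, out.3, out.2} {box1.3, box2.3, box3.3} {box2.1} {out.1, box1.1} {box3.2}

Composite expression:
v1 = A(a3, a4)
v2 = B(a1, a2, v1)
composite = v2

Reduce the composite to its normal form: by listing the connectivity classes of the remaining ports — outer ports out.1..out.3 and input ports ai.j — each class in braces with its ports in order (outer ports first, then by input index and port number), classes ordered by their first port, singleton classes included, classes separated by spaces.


{out.1, a1.1} {out.2, out.3, a1.2, a2.2, a4.3} {a1.3, a2.3} {a2.1} {a3.1} {a3.2} {a3.3} {a4.1, a4.2}


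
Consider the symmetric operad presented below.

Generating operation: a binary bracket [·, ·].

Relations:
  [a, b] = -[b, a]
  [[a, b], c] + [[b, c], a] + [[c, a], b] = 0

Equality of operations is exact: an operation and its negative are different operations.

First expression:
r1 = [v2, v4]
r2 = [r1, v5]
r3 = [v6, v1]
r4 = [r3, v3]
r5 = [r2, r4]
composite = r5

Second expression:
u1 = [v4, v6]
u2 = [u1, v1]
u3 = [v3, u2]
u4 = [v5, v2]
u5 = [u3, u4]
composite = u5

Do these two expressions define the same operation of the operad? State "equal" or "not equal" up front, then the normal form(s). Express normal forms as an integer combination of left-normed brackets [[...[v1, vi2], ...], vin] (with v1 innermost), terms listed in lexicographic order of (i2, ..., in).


not equal; the first gives [[[[[v1, v6], v3], v2], v4], v5] - [[[[[v1, v6], v3], v4], v2], v5] - [[[[[v1, v6], v3], v5], v2], v4] + [[[[[v1, v6], v3], v5], v4], v2] and the second -[[[[[v1, v4], v6], v3], v2], v5] + [[[[[v1, v4], v6], v3], v5], v2] + [[[[[v1, v6], v4], v3], v2], v5] - [[[[[v1, v6], v4], v3], v5], v2]

The first expression reduces to [[[[[v1, v6], v3], v2], v4], v5] - [[[[[v1, v6], v3], v4], v2], v5] - [[[[[v1, v6], v3], v5], v2], v4] + [[[[[v1, v6], v3], v5], v4], v2]
The second expression reduces to -[[[[[v1, v4], v6], v3], v2], v5] + [[[[[v1, v4], v6], v3], v5], v2] + [[[[[v1, v6], v4], v3], v2], v5] - [[[[[v1, v6], v4], v3], v5], v2]
They disagree, so not equal.


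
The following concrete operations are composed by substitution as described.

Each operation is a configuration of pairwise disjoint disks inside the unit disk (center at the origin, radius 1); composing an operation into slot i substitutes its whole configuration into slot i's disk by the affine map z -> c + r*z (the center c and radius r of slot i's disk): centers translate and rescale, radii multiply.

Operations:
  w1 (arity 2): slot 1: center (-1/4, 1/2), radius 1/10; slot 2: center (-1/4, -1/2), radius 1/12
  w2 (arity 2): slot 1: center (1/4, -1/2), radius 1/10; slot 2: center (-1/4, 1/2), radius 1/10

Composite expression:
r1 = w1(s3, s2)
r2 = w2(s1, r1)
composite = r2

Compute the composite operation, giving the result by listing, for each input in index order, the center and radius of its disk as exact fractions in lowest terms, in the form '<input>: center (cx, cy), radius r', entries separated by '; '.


s1: center (1/4, -1/2), radius 1/10; s2: center (-11/40, 9/20), radius 1/120; s3: center (-11/40, 11/20), radius 1/100

Nesting under w2 composes maps z -> c + r*z down each s-path.
input s1: applying the 1 nested substitution gives center (1/4, -1/2), radius 1/10
input s3: applying the 2 nested substitutions gives center (-11/40, 11/20), radius 1/100
input s2: applying the 2 nested substitutions gives center (-11/40, 9/20), radius 1/120


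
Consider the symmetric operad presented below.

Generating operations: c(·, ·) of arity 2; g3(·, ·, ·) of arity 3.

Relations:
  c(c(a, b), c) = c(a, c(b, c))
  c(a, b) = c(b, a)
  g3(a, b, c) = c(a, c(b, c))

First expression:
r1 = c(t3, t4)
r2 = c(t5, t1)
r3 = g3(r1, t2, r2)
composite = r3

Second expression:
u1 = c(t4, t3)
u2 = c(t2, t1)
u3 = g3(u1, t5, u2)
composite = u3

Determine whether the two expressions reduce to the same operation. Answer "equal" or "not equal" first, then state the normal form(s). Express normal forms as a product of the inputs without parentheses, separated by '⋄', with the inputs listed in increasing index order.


equal; both compose to t1 ⋄ t2 ⋄ t3 ⋄ t4 ⋄ t5

Reducing the first expression gives t1 ⋄ t2 ⋄ t3 ⋄ t4 ⋄ t5
Reducing the second expression gives t1 ⋄ t2 ⋄ t3 ⋄ t4 ⋄ t5
Identical normal forms: equal.


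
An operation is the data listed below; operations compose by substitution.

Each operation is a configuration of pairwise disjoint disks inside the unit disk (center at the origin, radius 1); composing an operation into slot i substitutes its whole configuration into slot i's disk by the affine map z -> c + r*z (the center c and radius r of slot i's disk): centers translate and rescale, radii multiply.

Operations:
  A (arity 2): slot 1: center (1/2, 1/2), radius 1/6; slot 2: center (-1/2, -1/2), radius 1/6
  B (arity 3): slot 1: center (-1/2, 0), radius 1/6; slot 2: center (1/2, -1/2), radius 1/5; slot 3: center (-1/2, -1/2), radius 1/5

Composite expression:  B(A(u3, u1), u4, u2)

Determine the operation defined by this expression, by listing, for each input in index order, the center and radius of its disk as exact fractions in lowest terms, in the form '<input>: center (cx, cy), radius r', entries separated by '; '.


u1: center (-7/12, -1/12), radius 1/36; u2: center (-1/2, -1/2), radius 1/5; u3: center (-5/12, 1/12), radius 1/36; u4: center (1/2, -1/2), radius 1/5

Below B, radii multiply path by path; the u-disk centers shift.
u3: after 2 affine steps, its disk has center (-5/12, 1/12), radius 1/36
u1: after 2 affine steps, its disk has center (-7/12, -1/12), radius 1/36
u4: after 1 affine step, its disk has center (1/2, -1/2), radius 1/5
u2: after 1 affine step, its disk has center (-1/2, -1/2), radius 1/5


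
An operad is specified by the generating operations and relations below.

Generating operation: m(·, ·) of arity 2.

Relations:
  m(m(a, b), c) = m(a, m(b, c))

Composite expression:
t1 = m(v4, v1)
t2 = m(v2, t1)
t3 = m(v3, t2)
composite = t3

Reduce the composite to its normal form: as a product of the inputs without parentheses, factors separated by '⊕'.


v3 ⊕ v2 ⊕ v4 ⊕ v1

The m-tree's shape is irrelevant; the v-reading-order decides.
m(v4, v1) spells out as v4 ⊕ v1
m(v2, m(v4, v1)) spells out as v2 ⊕ v4 ⊕ v1
m(v3, m(v2, m(v4, v1))) spells out as v3 ⊕ v2 ⊕ v4 ⊕ v1


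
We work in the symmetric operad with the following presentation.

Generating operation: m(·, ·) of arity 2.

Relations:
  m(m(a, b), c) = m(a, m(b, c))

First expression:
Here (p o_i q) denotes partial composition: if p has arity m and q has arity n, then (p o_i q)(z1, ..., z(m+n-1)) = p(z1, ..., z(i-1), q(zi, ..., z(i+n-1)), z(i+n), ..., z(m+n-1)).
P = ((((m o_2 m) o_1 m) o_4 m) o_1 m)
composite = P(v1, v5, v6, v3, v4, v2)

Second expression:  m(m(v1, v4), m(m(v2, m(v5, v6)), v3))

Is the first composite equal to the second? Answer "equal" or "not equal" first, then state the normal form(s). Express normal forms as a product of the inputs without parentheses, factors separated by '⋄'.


not equal; first: v1 ⋄ v5 ⋄ v6 ⋄ v3 ⋄ v4 ⋄ v2; second: v1 ⋄ v4 ⋄ v2 ⋄ v5 ⋄ v6 ⋄ v3

Normal form of the first expression: v1 ⋄ v5 ⋄ v6 ⋄ v3 ⋄ v4 ⋄ v2
Normal form of the second expression: v1 ⋄ v4 ⋄ v2 ⋄ v5 ⋄ v6 ⋄ v3
They disagree, so not equal.


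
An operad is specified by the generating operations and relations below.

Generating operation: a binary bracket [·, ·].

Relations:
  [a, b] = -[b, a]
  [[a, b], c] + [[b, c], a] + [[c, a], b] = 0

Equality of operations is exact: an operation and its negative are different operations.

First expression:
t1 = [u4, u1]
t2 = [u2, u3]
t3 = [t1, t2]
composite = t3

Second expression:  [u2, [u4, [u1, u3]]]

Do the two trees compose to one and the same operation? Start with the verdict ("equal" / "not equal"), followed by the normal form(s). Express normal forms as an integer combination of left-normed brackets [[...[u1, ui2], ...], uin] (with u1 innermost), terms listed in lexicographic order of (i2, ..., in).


not equal; first: -[[[u1, u4], u2], u3] + [[[u1, u4], u3], u2]; second: [[[u1, u3], u4], u2]

In normal form, the first expression is -[[[u1, u4], u2], u3] + [[[u1, u4], u3], u2]
In normal form, the second expression is [[[u1, u3], u4], u2]
The normal forms differ: not equal.


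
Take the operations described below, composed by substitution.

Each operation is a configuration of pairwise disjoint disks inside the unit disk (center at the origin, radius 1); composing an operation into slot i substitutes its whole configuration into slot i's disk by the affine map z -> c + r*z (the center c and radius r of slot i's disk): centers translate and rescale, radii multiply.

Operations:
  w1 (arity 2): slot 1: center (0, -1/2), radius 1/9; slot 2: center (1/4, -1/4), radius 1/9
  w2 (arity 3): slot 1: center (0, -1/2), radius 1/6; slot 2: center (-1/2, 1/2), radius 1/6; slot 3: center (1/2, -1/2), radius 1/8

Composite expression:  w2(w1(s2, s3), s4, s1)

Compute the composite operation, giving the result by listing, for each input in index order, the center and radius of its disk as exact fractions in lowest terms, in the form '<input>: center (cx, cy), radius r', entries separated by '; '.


s1: center (1/2, -1/2), radius 1/8; s2: center (0, -7/12), radius 1/54; s3: center (1/24, -13/24), radius 1/54; s4: center (-1/2, 1/2), radius 1/6

Nesting under w2 composes maps z -> c + r*z down each s-path.
tracing s2 down its 2-map path: center (0, -7/12), radius 1/54
tracing s3 down its 2-map path: center (1/24, -13/24), radius 1/54
tracing s4 down its 1-map path: center (-1/2, 1/2), radius 1/6
tracing s1 down its 1-map path: center (1/2, -1/2), radius 1/8


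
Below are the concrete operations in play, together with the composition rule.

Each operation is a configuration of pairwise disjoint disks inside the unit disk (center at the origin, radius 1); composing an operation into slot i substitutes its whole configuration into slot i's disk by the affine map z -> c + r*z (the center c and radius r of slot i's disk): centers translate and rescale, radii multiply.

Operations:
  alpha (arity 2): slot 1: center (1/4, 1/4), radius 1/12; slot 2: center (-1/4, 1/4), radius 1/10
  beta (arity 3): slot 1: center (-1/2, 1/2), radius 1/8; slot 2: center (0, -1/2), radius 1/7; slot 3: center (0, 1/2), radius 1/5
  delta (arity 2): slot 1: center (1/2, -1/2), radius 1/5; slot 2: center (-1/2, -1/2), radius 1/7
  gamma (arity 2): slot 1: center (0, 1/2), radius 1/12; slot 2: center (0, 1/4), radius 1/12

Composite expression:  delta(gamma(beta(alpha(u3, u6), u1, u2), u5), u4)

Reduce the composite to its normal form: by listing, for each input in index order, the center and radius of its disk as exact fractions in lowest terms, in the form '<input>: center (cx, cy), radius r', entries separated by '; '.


Affine substitution under delta: radii multiply and u-centers shift.
tracing u3 down its 4-map path: center (63/128, -751/1920), radius 1/5760
tracing u6 down its 4-map path: center (943/1920, -751/1920), radius 1/4800
tracing u1 down its 3-map path: center (1/2, -49/120), radius 1/420
tracing u2 down its 3-map path: center (1/2, -47/120), radius 1/300
tracing u5 down its 2-map path: center (1/2, -9/20), radius 1/60
tracing u4 down its 1-map path: center (-1/2, -1/2), radius 1/7

u1: center (1/2, -49/120), radius 1/420; u2: center (1/2, -47/120), radius 1/300; u3: center (63/128, -751/1920), radius 1/5760; u4: center (-1/2, -1/2), radius 1/7; u5: center (1/2, -9/20), radius 1/60; u6: center (943/1920, -751/1920), radius 1/4800


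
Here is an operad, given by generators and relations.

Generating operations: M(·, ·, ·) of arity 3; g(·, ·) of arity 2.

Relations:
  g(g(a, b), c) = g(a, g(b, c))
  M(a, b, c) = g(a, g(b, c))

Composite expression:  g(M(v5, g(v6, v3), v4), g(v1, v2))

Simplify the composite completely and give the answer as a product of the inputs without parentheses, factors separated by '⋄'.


v5 ⋄ v6 ⋄ v3 ⋄ v4 ⋄ v1 ⋄ v2

The g-tree's shape is irrelevant; the v-reading-order decides.
g(v6, v3) unparenthesizes to v6 ⋄ v3
M(v5, g(v6, v3), v4) unparenthesizes to v5 ⋄ v6 ⋄ v3 ⋄ v4
g(v1, v2) unparenthesizes to v1 ⋄ v2
g(M(v5, g(v6, v3), v4), g(v1, v2)) unparenthesizes to v5 ⋄ v6 ⋄ v3 ⋄ v4 ⋄ v1 ⋄ v2
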